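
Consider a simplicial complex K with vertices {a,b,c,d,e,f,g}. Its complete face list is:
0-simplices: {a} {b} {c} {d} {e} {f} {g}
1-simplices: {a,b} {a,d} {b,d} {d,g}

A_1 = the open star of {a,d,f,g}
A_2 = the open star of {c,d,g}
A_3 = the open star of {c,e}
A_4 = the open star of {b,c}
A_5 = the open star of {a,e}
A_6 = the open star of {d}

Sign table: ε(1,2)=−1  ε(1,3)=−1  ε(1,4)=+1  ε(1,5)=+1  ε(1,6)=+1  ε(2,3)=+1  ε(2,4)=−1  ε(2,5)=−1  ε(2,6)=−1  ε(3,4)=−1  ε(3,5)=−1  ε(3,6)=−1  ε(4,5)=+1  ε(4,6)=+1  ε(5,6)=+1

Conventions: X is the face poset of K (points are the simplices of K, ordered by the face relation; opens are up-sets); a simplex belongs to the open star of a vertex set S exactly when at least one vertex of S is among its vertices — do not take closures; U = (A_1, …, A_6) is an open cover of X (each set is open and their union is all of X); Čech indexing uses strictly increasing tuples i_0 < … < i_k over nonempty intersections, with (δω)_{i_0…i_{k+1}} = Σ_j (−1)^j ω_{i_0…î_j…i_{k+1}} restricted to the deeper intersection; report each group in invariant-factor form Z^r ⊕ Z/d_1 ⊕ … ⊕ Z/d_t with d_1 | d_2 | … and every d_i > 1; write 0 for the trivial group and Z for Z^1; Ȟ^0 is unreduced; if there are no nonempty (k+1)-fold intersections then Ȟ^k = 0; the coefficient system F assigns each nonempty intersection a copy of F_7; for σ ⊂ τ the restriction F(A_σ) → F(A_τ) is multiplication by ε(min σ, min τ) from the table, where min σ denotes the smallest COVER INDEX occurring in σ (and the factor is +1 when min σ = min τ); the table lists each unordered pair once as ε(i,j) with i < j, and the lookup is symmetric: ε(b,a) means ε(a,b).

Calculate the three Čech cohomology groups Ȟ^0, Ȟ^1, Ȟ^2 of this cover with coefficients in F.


Ȟ^0 = Z/7, Ȟ^1 = Z/7, Ȟ^2 = 0

nerve simplices:
  A1={{a},{d},{f},{g},{a,b},{a,d},{b,d},{d,g}} A2={{c},{d},{g},{a,d},{b,d},{d,g}} A3={{c},{e}} A4={{b},{c},{a,b},{b,d}} A5={{a},{e},{a,b},{a,d}} A6={{d},{a,d},{b,d},{d,g}}
  A12={{d},{g},{a,d},{b,d},{d,g}} A14={{a,b},{b,d}} A15={{a},{a,b},{a,d}} A16={{d},{a,d},{b,d},{d,g}} A23={{c}} A24={{c},{b,d}} A25={{a,d}} A26={{d},{a,d},{b,d},{d,g}} A34={{c}} A35={{e}} A45={{a,b}} A46={{b,d}} A56={{a,d}}
  A124={{b,d}} A125={{a,d}} A126={{d},{a,d},{b,d},{d,g}} A145={{a,b}} A146={{b,d}} A156={{a,d}} A234={{c}} A246={{b,d}} A256={{a,d}}
  A1246={{b,d}} A1256={{a,d}}
C dims 6,13,9,2; δ0: rk_F7 5; δ1: rk_F7 7; δ2: rk_F7 2
degree 0: 6−5−0 = 1 → Ȟ^0 ≅ Z/7
degree 1: 13−7−5 = 1 → Ȟ^1 ≅ Z/7
degree 2: 9−2−7 = 0 → Ȟ^2 ≅ 0


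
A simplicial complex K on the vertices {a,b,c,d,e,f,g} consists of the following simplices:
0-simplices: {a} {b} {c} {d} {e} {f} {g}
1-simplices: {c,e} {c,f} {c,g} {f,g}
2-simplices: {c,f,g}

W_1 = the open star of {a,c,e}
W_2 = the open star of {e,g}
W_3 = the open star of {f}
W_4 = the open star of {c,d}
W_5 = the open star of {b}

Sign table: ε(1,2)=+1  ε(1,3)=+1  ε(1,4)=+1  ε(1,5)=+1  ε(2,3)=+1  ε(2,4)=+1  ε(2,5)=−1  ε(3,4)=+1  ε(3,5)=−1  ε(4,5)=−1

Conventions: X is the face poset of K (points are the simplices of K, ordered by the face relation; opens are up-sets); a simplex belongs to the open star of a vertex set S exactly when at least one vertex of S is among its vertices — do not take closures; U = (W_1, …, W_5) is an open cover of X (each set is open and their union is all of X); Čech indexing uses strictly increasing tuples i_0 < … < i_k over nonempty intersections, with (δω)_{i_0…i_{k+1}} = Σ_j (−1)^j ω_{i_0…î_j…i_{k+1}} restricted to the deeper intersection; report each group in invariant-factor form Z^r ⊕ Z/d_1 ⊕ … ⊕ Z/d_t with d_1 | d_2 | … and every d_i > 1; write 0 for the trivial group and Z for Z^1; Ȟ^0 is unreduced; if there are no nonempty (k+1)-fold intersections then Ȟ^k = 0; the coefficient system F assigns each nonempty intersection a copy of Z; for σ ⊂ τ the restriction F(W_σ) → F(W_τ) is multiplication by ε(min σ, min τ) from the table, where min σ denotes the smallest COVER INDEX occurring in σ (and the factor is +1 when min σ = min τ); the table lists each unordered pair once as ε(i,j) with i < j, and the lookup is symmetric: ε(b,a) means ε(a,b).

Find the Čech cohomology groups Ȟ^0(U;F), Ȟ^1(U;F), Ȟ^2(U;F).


nerve of the cover:
  W1={{a},{c},{e},{c,e},{c,f},{c,g},{c,f,g}} W2={{e},{g},{c,e},{c,g},{f,g},{c,f,g}} W3={{f},{c,f},{f,g},{c,f,g}} W4={{c},{d},{c,e},{c,f},{c,g},{c,f,g}} W5={{b}}
  W12={{e},{c,e},{c,g},{c,f,g}} W13={{c,f},{c,f,g}} W14={{c},{c,e},{c,f},{c,g},{c,f,g}} W23={{f,g},{c,f,g}} W24={{c,e},{c,g},{c,f,g}} W34={{c,f},{c,f,g}}
  W123={{c,f,g}} W124={{c,e},{c,g},{c,f,g}} W134={{c,f},{c,f,g}} W234={{c,f,g}}
  W1234={{c,f,g}}
C dims 5,6,4,1; δ0: rk 3, SNF 1^3; δ1: rk 3, SNF 1^3; δ2: rk 1, SNF 1^1
Ȟ^0 = (5 − 3) − 0 = 2, so Ȟ^0 ≅ Z^2
Ȟ^1 = (6 − 3) − 3 = 0, so Ȟ^1 ≅ 0
Ȟ^2 = (4 − 1) − 3 = 0, so Ȟ^2 ≅ 0

Ȟ^0(U;F) ≅ Z^2,  Ȟ^1(U;F) ≅ 0,  Ȟ^2(U;F) ≅ 0


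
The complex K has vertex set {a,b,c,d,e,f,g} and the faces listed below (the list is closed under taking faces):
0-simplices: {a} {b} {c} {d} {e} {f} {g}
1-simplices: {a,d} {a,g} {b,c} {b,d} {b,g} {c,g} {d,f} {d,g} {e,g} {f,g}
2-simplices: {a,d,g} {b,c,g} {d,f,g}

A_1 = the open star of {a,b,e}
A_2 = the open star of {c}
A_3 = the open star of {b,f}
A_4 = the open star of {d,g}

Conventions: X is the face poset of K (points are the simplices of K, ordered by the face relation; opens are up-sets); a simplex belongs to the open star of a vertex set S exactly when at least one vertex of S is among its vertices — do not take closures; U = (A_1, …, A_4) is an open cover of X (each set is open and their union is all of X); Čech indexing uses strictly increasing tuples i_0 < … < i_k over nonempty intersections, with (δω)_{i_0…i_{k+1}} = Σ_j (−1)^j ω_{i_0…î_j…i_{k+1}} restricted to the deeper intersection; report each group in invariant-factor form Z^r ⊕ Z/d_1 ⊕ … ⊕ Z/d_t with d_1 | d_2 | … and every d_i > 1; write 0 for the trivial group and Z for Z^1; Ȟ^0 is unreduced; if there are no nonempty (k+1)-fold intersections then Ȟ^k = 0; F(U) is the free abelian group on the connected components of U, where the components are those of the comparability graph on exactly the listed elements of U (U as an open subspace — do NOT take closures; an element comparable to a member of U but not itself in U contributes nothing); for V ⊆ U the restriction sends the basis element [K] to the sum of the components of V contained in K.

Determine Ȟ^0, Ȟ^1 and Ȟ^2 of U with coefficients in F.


intersection data:
  A1={{a},{b},{e},{a,d},{a,g},{b,c},{b,d},{b,g},{e,g},{a,d,g},{b,c,g}} A2={{c},{b,c},{c,g},{b,c,g}} A3={{b},{f},{b,c},{b,d},{b,g},{d,f},{f,g},{b,c,g},{d,f,g}} A4={{d},{g},{a,d},{a,g},{b,d},{b,g},{c,g},{d,f},{d,g},{e,g},{f,g},{a,d,g},{b,c,g},{d,f,g}}
  A12={{b,c},{b,c,g}} A13={{b},{b,c},{b,d},{b,g},{b,c,g}} A14={{a,d},{a,g},{b,d},{b,g},{e,g},{a,d,g},{b,c,g}} A23={{b,c},{b,c,g}} A24={{c,g},{b,c,g}} A34={{b,d},{b,g},{d,f},{f,g},{b,c,g},{d,f,g}}
  A123={{b,c},{b,c,g}} A124={{b,c,g}} A134={{b,d},{b,g},{b,c,g}} A234={{b,c,g}}
  A1234={{b,c,g}}
components per intersection:
  A1: {{a},{a,d},{a,g},{a,d,g}} {{b},{b,c},{b,d},{b,g},{b,c,g}} {{e},{e,g}}
  A2: {{c},{b,c},{c,g},{b,c,g}}
  A3: {{b},{b,c},{b,d},{b,g},{b,c,g}} {{f},{d,f},{f,g},{d,f,g}}
  A4: {{d},{g},{a,d},{a,g},{b,d},{b,g},{c,g},{d,f},{d,g},{e,g},{f,g},{a,d,g},{b,c,g},{d,f,g}}
  A12: {{b,c},{b,c,g}}
  A13: {{b},{b,c},{b,d},{b,g},{b,c,g}}
  A14: {{a,d},{a,g},{a,d,g}} {{b,d}} {{b,g},{b,c,g}} {{e,g}}
  A23: {{b,c},{b,c,g}}
  A24: {{c,g},{b,c,g}}
  A34: {{b,d}} {{b,g},{b,c,g}} {{d,f},{f,g},{d,f,g}}
  A123: {{b,c},{b,c,g}}
  A124: {{b,c,g}}
  A134: {{b,d}} {{b,g},{b,c,g}}
  A234: {{b,c,g}}
  A1234: {{b,c,g}}
C dims 7,11,5,1; δ0: rk 6, SNF 1^6; δ1: rk 4, SNF 1^4; δ2: rk 1, SNF 1^1
Ȟ^0 = (7 − 6) − 0 = 1, so Ȟ^0 ≅ Z
Ȟ^1 = (11 − 4) − 6 = 1, so Ȟ^1 ≅ Z
Ȟ^2 = (5 − 1) − 4 = 0, so Ȟ^2 ≅ 0

Ȟ^0 = Z,  Ȟ^1 = Z,  Ȟ^2 = 0


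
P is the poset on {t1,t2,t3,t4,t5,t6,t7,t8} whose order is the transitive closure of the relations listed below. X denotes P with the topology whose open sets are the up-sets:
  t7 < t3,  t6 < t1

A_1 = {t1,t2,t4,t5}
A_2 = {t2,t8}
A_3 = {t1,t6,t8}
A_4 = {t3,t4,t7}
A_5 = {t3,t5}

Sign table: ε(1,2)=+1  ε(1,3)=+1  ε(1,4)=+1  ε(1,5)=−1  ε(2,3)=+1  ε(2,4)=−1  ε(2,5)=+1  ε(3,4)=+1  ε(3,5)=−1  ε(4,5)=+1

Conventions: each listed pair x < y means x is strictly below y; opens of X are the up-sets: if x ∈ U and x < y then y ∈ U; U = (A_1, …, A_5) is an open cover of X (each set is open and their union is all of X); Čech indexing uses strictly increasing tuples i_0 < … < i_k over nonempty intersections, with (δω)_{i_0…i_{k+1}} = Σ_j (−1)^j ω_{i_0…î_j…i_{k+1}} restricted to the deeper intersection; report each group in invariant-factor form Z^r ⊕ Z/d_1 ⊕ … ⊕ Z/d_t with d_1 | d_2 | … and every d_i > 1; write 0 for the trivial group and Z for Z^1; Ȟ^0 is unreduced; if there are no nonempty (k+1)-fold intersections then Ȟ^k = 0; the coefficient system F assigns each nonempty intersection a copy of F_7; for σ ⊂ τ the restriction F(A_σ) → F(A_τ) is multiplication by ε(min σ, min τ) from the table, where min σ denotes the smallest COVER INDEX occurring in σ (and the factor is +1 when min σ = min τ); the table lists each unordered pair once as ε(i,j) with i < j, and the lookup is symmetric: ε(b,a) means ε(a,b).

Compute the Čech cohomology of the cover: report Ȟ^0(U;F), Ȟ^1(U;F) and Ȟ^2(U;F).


nonempty intersections:
  A12={t2} A13={t1} A14={t4} A15={t5} A23={t8} A45={t3}
C dims 5,6; δ0: rk_F7 5
Ȟ^0: (5−5)−0=0 ⇒ 0
Ȟ^1: (6−0)−5=1 ⇒ Z/7
Ȟ^2: (0−0)−0=0 ⇒ 0

Ȟ^0 = 0, Ȟ^1 = Z/7, Ȟ^2 = 0


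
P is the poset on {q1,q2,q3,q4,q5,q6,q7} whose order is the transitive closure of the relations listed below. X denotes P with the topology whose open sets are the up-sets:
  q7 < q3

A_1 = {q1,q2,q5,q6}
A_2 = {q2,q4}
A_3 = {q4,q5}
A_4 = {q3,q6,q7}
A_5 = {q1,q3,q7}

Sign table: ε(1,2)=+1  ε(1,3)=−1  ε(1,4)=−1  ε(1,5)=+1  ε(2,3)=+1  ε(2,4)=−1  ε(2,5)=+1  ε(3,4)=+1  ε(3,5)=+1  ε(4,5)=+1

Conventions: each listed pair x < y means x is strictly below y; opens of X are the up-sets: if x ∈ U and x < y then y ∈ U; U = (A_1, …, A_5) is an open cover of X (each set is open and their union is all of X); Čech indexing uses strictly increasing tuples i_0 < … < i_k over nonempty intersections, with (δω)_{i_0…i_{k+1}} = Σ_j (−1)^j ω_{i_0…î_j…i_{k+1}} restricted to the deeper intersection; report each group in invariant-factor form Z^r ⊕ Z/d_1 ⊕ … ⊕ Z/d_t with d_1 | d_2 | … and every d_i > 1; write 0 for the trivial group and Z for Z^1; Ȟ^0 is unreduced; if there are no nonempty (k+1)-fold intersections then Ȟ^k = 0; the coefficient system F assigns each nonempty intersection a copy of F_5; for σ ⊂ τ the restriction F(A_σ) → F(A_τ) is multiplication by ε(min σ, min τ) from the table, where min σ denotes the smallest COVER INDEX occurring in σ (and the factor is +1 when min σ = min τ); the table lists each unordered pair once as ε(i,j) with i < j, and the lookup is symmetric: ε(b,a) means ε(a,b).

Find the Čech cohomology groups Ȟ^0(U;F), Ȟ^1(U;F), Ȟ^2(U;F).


intersection data:
  A12={q2} A13={q5} A14={q6} A15={q1} A23={q4} A45={q3,q7}
C dims 5,6; δ0: rk_F5 5
Ȟ^0 = (5 − 5) − 0 = 0, so Ȟ^0 ≅ 0
Ȟ^1 = (6 − 0) − 5 = 1, so Ȟ^1 ≅ Z/5
Ȟ^2 = (0 − 0) − 0 = 0, so Ȟ^2 ≅ 0

Ȟ^0 = 0; Ȟ^1 = Z/5; Ȟ^2 = 0


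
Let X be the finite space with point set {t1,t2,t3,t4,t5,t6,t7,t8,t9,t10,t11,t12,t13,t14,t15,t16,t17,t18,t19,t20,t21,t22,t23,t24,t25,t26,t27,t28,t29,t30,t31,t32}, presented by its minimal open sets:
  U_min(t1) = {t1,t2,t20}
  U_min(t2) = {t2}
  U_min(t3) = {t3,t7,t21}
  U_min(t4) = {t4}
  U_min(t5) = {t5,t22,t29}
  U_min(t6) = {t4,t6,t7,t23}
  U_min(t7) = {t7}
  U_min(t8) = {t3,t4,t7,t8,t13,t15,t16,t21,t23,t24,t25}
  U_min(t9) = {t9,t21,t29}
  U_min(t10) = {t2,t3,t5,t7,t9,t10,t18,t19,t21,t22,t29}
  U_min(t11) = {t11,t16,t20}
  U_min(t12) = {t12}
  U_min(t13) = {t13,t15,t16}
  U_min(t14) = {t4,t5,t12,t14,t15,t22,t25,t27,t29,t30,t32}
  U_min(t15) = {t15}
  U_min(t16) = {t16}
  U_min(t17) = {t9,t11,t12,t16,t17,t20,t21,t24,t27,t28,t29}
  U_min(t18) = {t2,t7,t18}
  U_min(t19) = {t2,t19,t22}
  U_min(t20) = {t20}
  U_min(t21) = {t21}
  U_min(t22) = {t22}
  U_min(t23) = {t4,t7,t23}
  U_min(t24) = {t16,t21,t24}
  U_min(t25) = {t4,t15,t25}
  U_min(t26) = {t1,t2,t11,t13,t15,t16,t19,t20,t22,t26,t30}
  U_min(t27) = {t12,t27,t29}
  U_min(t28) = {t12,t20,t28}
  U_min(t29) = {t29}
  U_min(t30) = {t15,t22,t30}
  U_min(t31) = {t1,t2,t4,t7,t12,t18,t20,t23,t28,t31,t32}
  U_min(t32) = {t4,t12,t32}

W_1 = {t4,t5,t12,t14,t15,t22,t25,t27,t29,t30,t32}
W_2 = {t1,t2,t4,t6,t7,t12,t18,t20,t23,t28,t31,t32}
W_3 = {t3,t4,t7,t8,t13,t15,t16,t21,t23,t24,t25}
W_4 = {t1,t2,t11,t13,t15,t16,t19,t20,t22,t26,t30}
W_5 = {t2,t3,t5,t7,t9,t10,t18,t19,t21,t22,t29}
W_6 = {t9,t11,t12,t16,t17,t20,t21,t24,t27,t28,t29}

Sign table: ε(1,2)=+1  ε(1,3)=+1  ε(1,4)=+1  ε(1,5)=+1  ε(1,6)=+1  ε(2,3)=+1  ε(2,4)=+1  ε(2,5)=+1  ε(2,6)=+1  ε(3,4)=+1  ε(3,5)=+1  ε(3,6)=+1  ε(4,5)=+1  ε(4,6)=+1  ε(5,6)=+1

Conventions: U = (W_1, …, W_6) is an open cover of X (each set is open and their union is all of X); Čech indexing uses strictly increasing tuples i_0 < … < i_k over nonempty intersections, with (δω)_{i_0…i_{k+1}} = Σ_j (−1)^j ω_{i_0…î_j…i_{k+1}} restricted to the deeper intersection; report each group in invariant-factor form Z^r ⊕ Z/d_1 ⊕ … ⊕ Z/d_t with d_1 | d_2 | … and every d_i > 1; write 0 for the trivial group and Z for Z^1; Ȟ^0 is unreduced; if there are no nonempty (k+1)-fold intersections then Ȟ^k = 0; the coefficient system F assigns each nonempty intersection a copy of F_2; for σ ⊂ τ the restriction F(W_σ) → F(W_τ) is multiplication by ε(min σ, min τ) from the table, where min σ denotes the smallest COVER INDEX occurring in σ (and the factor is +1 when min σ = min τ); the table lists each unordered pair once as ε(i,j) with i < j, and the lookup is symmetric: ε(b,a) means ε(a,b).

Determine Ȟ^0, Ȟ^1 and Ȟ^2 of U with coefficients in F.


intersection data:
  W12={t4,t12,t32} W13={t4,t15,t25} W14={t15,t22,t30} W15={t5,t22,t29} W16={t12,t27,t29} W23={t4,t7,t23} W24={t1,t2,t20} W25={t2,t7,t18} W26={t12,t20,t28} W34={t13,t15,t16} W35={t3,t7,t21} W36={t16,t21,t24} W45={t2,t19,t22} W46={t11,t16,t20} W56={t9,t21,t29}
  W123={t4} W126={t12} W134={t15} W145={t22} W156={t29} W235={t7} W245={t2} W246={t20} W346={t16} W356={t21}
C dims 6,15,10; δ0: rk_F2 5; δ1: rk_F2 9
Ȟ^0 = (6 − 5) − 0 = 1, so Ȟ^0 ≅ Z/2
Ȟ^1 = (15 − 9) − 5 = 1, so Ȟ^1 ≅ Z/2
Ȟ^2 = (10 − 0) − 9 = 1, so Ȟ^2 ≅ Z/2

Ȟ^0 ≅ Z/2, Ȟ^1 ≅ Z/2, Ȟ^2 ≅ Z/2


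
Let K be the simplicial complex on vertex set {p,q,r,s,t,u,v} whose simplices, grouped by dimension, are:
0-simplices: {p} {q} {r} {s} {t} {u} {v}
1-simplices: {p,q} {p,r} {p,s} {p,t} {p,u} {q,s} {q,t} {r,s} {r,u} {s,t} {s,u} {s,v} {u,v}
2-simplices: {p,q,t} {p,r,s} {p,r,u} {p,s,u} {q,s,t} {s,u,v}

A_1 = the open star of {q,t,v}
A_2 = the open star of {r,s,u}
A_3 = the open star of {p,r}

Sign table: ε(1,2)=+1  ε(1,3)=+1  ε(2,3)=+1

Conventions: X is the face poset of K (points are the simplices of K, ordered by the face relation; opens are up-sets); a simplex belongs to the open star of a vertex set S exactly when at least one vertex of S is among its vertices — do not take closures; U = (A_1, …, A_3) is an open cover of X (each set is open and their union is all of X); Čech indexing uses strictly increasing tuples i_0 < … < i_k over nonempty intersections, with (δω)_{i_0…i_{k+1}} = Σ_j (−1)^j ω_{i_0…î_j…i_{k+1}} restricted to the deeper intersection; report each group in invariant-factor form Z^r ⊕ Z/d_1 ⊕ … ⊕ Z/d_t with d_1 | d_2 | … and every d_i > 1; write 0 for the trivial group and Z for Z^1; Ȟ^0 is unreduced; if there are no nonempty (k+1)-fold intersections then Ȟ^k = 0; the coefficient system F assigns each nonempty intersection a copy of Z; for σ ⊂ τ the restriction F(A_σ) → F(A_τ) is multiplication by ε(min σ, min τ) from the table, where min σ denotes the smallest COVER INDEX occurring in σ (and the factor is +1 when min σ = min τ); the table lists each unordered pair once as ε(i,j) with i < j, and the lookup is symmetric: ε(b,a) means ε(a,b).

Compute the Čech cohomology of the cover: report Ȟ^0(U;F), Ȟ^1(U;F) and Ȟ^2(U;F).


Ȟ^0(U;F) ≅ Z,  Ȟ^1(U;F) ≅ Z,  Ȟ^2(U;F) ≅ 0

nerve simplices:
  A1={{q},{t},{v},{p,q},{p,t},{q,s},{q,t},{s,t},{s,v},{u,v},{p,q,t},{q,s,t},{s,u,v}} A2={{r},{s},{u},{p,r},{p,s},{p,u},{q,s},{r,s},{r,u},{s,t},{s,u},{s,v},{u,v},{p,r,s},{p,r,u},{p,s,u},{q,s,t},{s,u,v}} A3={{p},{r},{p,q},{p,r},{p,s},{p,t},{p,u},{r,s},{r,u},{p,q,t},{p,r,s},{p,r,u},{p,s,u}}
  A12={{q,s},{s,t},{s,v},{u,v},{q,s,t},{s,u,v}} A13={{p,q},{p,t},{p,q,t}} A23={{r},{p,r},{p,s},{p,u},{r,s},{r,u},{p,r,s},{p,r,u},{p,s,u}}
C dims 3,3; δ0: rk 2, SNF 1^2
degree 0: 3−2−0 = 1 → Ȟ^0 ≅ Z
degree 1: 3−0−2 = 1 → Ȟ^1 ≅ Z
degree 2: 0−0−0 = 0 → Ȟ^2 ≅ 0


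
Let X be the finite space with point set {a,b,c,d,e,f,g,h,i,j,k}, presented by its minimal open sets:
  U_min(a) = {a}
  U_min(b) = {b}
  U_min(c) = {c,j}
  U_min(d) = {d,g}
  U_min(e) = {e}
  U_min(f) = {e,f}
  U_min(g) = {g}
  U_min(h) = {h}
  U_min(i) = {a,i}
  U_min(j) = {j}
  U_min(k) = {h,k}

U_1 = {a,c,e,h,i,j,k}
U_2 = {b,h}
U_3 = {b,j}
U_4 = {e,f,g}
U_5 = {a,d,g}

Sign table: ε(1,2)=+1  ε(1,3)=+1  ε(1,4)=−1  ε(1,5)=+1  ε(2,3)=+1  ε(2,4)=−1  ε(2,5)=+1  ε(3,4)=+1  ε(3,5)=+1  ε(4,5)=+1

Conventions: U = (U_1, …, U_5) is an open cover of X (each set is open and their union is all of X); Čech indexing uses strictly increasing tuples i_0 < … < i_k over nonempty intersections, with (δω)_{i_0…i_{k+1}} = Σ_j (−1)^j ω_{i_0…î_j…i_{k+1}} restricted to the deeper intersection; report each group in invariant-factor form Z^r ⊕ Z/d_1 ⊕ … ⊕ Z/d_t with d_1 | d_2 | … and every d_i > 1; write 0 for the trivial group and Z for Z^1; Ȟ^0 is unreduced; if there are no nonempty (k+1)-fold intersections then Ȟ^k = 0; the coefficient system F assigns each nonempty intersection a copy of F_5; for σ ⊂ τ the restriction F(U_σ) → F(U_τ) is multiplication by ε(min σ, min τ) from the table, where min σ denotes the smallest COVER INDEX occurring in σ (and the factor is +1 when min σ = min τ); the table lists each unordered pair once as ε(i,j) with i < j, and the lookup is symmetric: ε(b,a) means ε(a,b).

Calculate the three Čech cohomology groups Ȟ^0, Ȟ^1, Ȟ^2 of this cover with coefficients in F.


Ȟ^0 ≅ 0, Ȟ^1 ≅ Z/5, Ȟ^2 ≅ 0

nerve of the cover:
  U12={h} U13={j} U14={e} U15={a} U23={b} U45={g}
C dims 5,6; δ0: rk_F5 5
Ȟ^0 = (5 − 5) − 0 = 0, so Ȟ^0 ≅ 0
Ȟ^1 = (6 − 0) − 5 = 1, so Ȟ^1 ≅ Z/5
Ȟ^2 = (0 − 0) − 0 = 0, so Ȟ^2 ≅ 0


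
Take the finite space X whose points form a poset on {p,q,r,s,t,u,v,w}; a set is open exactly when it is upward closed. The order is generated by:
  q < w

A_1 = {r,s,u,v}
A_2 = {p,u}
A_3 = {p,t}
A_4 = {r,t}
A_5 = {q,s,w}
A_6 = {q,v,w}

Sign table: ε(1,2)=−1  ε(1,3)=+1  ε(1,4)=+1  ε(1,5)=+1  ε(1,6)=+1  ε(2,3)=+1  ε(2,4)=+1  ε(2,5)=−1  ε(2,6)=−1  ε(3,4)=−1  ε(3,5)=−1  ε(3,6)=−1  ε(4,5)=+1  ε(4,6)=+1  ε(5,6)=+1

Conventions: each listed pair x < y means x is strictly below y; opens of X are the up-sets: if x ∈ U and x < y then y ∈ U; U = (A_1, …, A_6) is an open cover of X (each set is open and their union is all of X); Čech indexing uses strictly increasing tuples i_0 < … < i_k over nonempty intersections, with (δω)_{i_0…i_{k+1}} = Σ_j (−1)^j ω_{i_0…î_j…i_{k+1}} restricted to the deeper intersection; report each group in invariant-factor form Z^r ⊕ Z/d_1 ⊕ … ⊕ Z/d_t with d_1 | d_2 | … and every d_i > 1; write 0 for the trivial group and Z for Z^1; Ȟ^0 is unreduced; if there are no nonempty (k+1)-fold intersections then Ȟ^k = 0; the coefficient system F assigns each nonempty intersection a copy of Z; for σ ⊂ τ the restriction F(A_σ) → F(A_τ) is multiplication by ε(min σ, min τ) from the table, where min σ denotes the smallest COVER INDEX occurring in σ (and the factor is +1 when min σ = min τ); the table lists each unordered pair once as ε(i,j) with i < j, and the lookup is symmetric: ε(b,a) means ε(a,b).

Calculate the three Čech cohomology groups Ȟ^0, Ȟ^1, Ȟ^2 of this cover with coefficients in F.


Ȟ^0(U;F) ≅ Z; Ȟ^1(U;F) ≅ Z^2; Ȟ^2(U;F) ≅ 0

nerve of the cover:
  A12={u} A14={r} A15={s} A16={v} A23={p} A34={t} A56={q,w}
C dims 6,7; δ0: rk 5, SNF 1^5
Ȟ^0 = (6 − 5) − 0 = 1, so Ȟ^0 ≅ Z
Ȟ^1 = (7 − 0) − 5 = 2, so Ȟ^1 ≅ Z^2
Ȟ^2 = (0 − 0) − 0 = 0, so Ȟ^2 ≅ 0


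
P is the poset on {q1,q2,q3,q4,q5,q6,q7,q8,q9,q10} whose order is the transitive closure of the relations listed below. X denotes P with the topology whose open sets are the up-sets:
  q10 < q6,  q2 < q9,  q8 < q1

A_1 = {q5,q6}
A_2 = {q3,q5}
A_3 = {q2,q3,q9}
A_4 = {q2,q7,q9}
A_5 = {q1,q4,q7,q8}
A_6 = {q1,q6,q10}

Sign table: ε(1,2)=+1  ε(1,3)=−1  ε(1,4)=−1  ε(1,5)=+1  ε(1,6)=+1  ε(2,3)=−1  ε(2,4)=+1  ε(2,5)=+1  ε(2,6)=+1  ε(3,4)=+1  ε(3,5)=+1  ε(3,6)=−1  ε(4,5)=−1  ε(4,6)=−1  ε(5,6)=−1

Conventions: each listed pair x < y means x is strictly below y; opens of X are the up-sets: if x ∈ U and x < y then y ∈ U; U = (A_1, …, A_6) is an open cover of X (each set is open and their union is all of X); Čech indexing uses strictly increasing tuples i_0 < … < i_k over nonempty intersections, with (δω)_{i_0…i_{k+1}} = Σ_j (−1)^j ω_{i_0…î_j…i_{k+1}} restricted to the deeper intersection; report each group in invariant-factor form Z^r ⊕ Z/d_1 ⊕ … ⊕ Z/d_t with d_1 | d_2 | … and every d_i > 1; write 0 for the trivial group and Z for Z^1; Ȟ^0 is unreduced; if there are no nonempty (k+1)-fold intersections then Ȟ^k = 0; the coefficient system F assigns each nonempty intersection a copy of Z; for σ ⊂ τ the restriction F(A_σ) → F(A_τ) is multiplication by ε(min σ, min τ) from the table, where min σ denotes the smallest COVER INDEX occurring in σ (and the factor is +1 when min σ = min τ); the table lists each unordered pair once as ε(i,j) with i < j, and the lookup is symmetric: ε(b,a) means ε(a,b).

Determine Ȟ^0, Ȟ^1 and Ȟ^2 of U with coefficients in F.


Ȟ^0(U;F) ≅ 0; Ȟ^1(U;F) ≅ Z/2; Ȟ^2(U;F) ≅ 0

nonempty overlaps:
  A12={q5} A16={q6} A23={q3} A34={q2,q9} A45={q7} A56={q1}
C dims 6,6; δ0: rk 6, SNF 1^5·2
degree 0: 6−6−0 = 0 → Ȟ^0 ≅ 0
degree 1: 6−0−6 = 0 plus torsion [2] → Ȟ^1 ≅ Z/2
degree 2: 0−0−0 = 0 → Ȟ^2 ≅ 0


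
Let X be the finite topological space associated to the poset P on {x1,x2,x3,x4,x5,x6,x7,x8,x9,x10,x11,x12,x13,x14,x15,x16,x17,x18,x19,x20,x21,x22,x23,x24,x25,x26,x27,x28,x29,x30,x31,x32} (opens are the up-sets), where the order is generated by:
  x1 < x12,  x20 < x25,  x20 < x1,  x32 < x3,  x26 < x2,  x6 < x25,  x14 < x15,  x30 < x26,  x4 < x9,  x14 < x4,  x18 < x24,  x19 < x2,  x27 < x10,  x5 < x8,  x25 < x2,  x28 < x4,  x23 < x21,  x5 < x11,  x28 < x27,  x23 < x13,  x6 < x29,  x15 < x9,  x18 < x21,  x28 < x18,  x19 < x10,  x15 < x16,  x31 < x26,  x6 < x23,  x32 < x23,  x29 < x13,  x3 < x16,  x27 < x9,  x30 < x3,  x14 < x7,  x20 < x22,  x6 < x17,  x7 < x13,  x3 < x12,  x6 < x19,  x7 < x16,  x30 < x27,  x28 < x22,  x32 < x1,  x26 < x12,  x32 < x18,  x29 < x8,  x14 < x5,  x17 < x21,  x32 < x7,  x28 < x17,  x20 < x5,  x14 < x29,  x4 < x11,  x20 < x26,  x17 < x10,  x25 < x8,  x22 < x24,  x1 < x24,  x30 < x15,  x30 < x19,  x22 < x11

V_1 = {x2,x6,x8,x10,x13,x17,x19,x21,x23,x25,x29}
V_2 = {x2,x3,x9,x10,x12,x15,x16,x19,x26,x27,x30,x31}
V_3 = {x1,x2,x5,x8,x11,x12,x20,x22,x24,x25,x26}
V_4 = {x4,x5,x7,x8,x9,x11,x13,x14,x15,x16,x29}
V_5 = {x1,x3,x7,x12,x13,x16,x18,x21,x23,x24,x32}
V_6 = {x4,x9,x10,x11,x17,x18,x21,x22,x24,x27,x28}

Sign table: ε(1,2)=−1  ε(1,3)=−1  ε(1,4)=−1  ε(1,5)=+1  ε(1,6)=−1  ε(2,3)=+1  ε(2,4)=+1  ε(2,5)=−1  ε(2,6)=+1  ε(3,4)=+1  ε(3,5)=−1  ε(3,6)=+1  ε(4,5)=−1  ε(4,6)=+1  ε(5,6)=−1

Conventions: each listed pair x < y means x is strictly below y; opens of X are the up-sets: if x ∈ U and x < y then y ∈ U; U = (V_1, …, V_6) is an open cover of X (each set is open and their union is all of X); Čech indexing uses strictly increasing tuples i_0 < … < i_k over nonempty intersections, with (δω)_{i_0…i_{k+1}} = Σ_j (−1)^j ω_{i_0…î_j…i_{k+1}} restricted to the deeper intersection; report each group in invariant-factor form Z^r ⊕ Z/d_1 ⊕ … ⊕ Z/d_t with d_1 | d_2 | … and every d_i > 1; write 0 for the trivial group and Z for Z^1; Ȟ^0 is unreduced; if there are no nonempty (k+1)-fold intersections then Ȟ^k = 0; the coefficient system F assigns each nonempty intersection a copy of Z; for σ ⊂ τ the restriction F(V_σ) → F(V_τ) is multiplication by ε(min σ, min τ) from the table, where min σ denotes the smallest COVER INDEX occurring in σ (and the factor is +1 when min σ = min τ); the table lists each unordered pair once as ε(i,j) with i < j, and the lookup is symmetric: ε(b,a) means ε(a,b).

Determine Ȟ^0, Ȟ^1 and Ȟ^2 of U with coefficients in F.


Ȟ^0 ≅ Z, Ȟ^1 ≅ 0, Ȟ^2 ≅ Z/2

intersection data:
  V12={x2,x10,x19} V13={x2,x8,x25} V14={x8,x13,x29} V15={x13,x21,x23} V16={x10,x17,x21} V23={x2,x12,x26} V24={x9,x15,x16} V25={x3,x12,x16} V26={x9,x10,x27} V34={x5,x8,x11} V35={x1,x12,x24} V36={x11,x22,x24} V45={x7,x13,x16} V46={x4,x9,x11} V56={x18,x21,x24}
  V123={x2} V126={x10} V134={x8} V145={x13} V156={x21} V235={x12} V245={x16} V246={x9} V346={x11} V356={x24}
C dims 6,15,10; δ0: rk 5, SNF 1^5; δ1: rk 10, SNF 1^9·2
Ȟ^0 = (6 − 5) − 0 = 1, so Ȟ^0 ≅ Z
Ȟ^1 = (15 − 10) − 5 = 0, so Ȟ^1 ≅ 0
Ȟ^2 = (10 − 0) − 10 = 0 plus torsion [2], so Ȟ^2 ≅ Z/2


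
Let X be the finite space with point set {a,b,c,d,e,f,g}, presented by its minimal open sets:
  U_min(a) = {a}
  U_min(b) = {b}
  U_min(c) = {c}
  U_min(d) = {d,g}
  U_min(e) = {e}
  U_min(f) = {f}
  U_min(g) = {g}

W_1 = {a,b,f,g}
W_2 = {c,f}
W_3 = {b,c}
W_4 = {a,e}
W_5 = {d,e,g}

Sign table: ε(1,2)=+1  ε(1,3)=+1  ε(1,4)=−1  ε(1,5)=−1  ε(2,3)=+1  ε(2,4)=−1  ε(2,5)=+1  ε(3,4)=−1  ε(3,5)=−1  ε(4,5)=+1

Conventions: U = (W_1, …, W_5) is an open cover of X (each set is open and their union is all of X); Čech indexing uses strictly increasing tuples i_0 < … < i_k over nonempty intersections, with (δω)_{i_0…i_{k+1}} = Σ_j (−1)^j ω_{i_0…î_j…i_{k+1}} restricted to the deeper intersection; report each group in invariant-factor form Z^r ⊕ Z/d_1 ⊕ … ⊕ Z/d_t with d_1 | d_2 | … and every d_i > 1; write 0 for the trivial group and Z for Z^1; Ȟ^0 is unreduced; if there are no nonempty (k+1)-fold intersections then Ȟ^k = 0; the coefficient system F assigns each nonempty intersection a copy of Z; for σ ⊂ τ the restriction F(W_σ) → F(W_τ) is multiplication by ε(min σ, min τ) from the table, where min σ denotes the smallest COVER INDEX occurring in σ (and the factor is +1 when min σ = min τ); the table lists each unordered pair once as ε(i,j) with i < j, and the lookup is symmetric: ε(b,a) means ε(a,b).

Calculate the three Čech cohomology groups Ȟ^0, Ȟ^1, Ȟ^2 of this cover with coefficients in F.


nonempty overlaps:
  W12={f} W13={b} W14={a} W15={g} W23={c} W45={e}
C dims 5,6; δ0: rk 4, SNF 1^4
degree 0: 5−4−0 = 1 → Ȟ^0 ≅ Z
degree 1: 6−0−4 = 2 → Ȟ^1 ≅ Z^2
degree 2: 0−0−0 = 0 → Ȟ^2 ≅ 0

Ȟ^0(U;F) ≅ Z, Ȟ^1(U;F) ≅ Z^2 and Ȟ^2(U;F) ≅ 0


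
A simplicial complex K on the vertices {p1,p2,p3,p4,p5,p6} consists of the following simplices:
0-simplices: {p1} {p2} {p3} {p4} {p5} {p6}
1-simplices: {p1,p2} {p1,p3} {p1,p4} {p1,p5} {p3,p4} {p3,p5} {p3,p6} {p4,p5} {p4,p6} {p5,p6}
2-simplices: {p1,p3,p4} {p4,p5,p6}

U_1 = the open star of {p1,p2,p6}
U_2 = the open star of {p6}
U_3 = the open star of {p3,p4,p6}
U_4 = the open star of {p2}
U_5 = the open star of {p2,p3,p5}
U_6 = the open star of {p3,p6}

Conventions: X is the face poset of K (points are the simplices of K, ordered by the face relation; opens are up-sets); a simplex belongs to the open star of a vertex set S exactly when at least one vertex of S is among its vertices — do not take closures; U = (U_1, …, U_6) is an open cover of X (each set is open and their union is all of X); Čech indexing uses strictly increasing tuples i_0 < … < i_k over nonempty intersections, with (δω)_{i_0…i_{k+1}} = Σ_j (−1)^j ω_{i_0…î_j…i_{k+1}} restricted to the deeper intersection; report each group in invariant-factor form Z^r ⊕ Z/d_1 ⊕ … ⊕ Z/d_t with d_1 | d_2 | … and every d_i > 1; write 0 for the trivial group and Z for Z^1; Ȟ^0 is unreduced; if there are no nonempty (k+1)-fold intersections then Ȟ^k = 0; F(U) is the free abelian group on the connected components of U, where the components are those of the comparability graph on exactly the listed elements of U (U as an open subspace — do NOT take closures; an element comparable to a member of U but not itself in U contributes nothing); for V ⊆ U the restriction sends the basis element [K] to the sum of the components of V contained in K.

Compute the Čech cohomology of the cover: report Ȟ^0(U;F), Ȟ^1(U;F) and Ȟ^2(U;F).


nonempty intersections:
  U1={{p1},{p2},{p6},{p1,p2},{p1,p3},{p1,p4},{p1,p5},{p3,p6},{p4,p6},{p5,p6},{p1,p3,p4},{p4,p5,p6}} U2={{p6},{p3,p6},{p4,p6},{p5,p6},{p4,p5,p6}} U3={{p3},{p4},{p6},{p1,p3},{p1,p4},{p3,p4},{p3,p5},{p3,p6},{p4,p5},{p4,p6},{p5,p6},{p1,p3,p4},{p4,p5,p6}} U4={{p2},{p1,p2}} U5={{p2},{p3},{p5},{p1,p2},{p1,p3},{p1,p5},{p3,p4},{p3,p5},{p3,p6},{p4,p5},{p5,p6},{p1,p3,p4},{p4,p5,p6}} U6={{p3},{p6},{p1,p3},{p3,p4},{p3,p5},{p3,p6},{p4,p6},{p5,p6},{p1,p3,p4},{p4,p5,p6}}
  U12={{p6},{p3,p6},{p4,p6},{p5,p6},{p4,p5,p6}} U13={{p6},{p1,p3},{p1,p4},{p3,p6},{p4,p6},{p5,p6},{p1,p3,p4},{p4,p5,p6}} U14={{p2},{p1,p2}} U15={{p2},{p1,p2},{p1,p3},{p1,p5},{p3,p6},{p5,p6},{p1,p3,p4},{p4,p5,p6}} U16={{p6},{p1,p3},{p3,p6},{p4,p6},{p5,p6},{p1,p3,p4},{p4,p5,p6}} U23={{p6},{p3,p6},{p4,p6},{p5,p6},{p4,p5,p6}} U25={{p3,p6},{p5,p6},{p4,p5,p6}} U26={{p6},{p3,p6},{p4,p6},{p5,p6},{p4,p5,p6}} U35={{p3},{p1,p3},{p3,p4},{p3,p5},{p3,p6},{p4,p5},{p5,p6},{p1,p3,p4},{p4,p5,p6}} U36={{p3},{p6},{p1,p3},{p3,p4},{p3,p5},{p3,p6},{p4,p6},{p5,p6},{p1,p3,p4},{p4,p5,p6}} U45={{p2},{p1,p2}} U56={{p3},{p1,p3},{p3,p4},{p3,p5},{p3,p6},{p5,p6},{p1,p3,p4},{p4,p5,p6}}
  U123={{p6},{p3,p6},{p4,p6},{p5,p6},{p4,p5,p6}} U125={{p3,p6},{p5,p6},{p4,p5,p6}} U126={{p6},{p3,p6},{p4,p6},{p5,p6},{p4,p5,p6}} U135={{p1,p3},{p3,p6},{p5,p6},{p1,p3,p4},{p4,p5,p6}} U136={{p6},{p1,p3},{p3,p6},{p4,p6},{p5,p6},{p1,p3,p4},{p4,p5,p6}} U145={{p2},{p1,p2}} U156={{p1,p3},{p3,p6},{p5,p6},{p1,p3,p4},{p4,p5,p6}} U235={{p3,p6},{p5,p6},{p4,p5,p6}} U236={{p6},{p3,p6},{p4,p6},{p5,p6},{p4,p5,p6}} U256={{p3,p6},{p5,p6},{p4,p5,p6}} U356={{p3},{p1,p3},{p3,p4},{p3,p5},{p3,p6},{p5,p6},{p1,p3,p4},{p4,p5,p6}}
  U1235={{p3,p6},{p5,p6},{p4,p5,p6}} U1236={{p6},{p3,p6},{p4,p6},{p5,p6},{p4,p5,p6}} U1256={{p3,p6},{p5,p6},{p4,p5,p6}} U1356={{p1,p3},{p3,p6},{p5,p6},{p1,p3,p4},{p4,p5,p6}} U2356={{p3,p6},{p5,p6},{p4,p5,p6}}
  U12356={{p3,p6},{p5,p6},{p4,p5,p6}}
components per intersection:
  U1: {{p1},{p2},{p1,p2},{p1,p3},{p1,p4},{p1,p5},{p1,p3,p4}} {{p6},{p3,p6},{p4,p6},{p5,p6},{p4,p5,p6}}
  U2: {{p6},{p3,p6},{p4,p6},{p5,p6},{p4,p5,p6}}
  U3: {{p3},{p4},{p6},{p1,p3},{p1,p4},{p3,p4},{p3,p5},{p3,p6},{p4,p5},{p4,p6},{p5,p6},{p1,p3,p4},{p4,p5,p6}}
  U4: {{p2},{p1,p2}}
  U5: {{p2},{p1,p2}} {{p3},{p5},{p1,p3},{p1,p5},{p3,p4},{p3,p5},{p3,p6},{p4,p5},{p5,p6},{p1,p3,p4},{p4,p5,p6}}
  U6: {{p3},{p6},{p1,p3},{p3,p4},{p3,p5},{p3,p6},{p4,p6},{p5,p6},{p1,p3,p4},{p4,p5,p6}}
  U12: {{p6},{p3,p6},{p4,p6},{p5,p6},{p4,p5,p6}}
  U13: {{p6},{p3,p6},{p4,p6},{p5,p6},{p4,p5,p6}} {{p1,p3},{p1,p4},{p1,p3,p4}}
  U14: {{p2},{p1,p2}}
  U15: {{p2},{p1,p2}} {{p1,p3},{p1,p3,p4}} {{p1,p5}} {{p3,p6}} {{p5,p6},{p4,p5,p6}}
  U16: {{p6},{p3,p6},{p4,p6},{p5,p6},{p4,p5,p6}} {{p1,p3},{p1,p3,p4}}
  U23: {{p6},{p3,p6},{p4,p6},{p5,p6},{p4,p5,p6}}
  U25: {{p3,p6}} {{p5,p6},{p4,p5,p6}}
  U26: {{p6},{p3,p6},{p4,p6},{p5,p6},{p4,p5,p6}}
  U35: {{p3},{p1,p3},{p3,p4},{p3,p5},{p3,p6},{p1,p3,p4}} {{p4,p5},{p5,p6},{p4,p5,p6}}
  U36: {{p3},{p6},{p1,p3},{p3,p4},{p3,p5},{p3,p6},{p4,p6},{p5,p6},{p1,p3,p4},{p4,p5,p6}}
  U45: {{p2},{p1,p2}}
  U56: {{p3},{p1,p3},{p3,p4},{p3,p5},{p3,p6},{p1,p3,p4}} {{p5,p6},{p4,p5,p6}}
  U123: {{p6},{p3,p6},{p4,p6},{p5,p6},{p4,p5,p6}}
  U125: {{p3,p6}} {{p5,p6},{p4,p5,p6}}
  U126: {{p6},{p3,p6},{p4,p6},{p5,p6},{p4,p5,p6}}
  U135: {{p1,p3},{p1,p3,p4}} {{p3,p6}} {{p5,p6},{p4,p5,p6}}
  U136: {{p6},{p3,p6},{p4,p6},{p5,p6},{p4,p5,p6}} {{p1,p3},{p1,p3,p4}}
  U145: {{p2},{p1,p2}}
  U156: {{p1,p3},{p1,p3,p4}} {{p3,p6}} {{p5,p6},{p4,p5,p6}}
  U235: {{p3,p6}} {{p5,p6},{p4,p5,p6}}
  U236: {{p6},{p3,p6},{p4,p6},{p5,p6},{p4,p5,p6}}
  U256: {{p3,p6}} {{p5,p6},{p4,p5,p6}}
  U356: {{p3},{p1,p3},{p3,p4},{p3,p5},{p3,p6},{p1,p3,p4}} {{p5,p6},{p4,p5,p6}}
  U1235: {{p3,p6}} {{p5,p6},{p4,p5,p6}}
  U1236: {{p6},{p3,p6},{p4,p6},{p5,p6},{p4,p5,p6}}
  U1256: {{p3,p6}} {{p5,p6},{p4,p5,p6}}
  U1356: {{p1,p3},{p1,p3,p4}} {{p3,p6}} {{p5,p6},{p4,p5,p6}}
  U2356: {{p3,p6}} {{p5,p6},{p4,p5,p6}}
  U12356: {{p3,p6}} {{p5,p6},{p4,p5,p6}}
C dims 8,21,20,10; δ0: rk 7, SNF 1^7; δ1: rk 12, SNF 1^12; δ2: rk 8, SNF 1^8
Ȟ^0: (8−7)−0=1 ⇒ Z
Ȟ^1: (21−12)−7=2 ⇒ Z^2
Ȟ^2: (20−8)−12=0 ⇒ 0

Ȟ^0 = Z; Ȟ^1 = Z^2; Ȟ^2 = 0


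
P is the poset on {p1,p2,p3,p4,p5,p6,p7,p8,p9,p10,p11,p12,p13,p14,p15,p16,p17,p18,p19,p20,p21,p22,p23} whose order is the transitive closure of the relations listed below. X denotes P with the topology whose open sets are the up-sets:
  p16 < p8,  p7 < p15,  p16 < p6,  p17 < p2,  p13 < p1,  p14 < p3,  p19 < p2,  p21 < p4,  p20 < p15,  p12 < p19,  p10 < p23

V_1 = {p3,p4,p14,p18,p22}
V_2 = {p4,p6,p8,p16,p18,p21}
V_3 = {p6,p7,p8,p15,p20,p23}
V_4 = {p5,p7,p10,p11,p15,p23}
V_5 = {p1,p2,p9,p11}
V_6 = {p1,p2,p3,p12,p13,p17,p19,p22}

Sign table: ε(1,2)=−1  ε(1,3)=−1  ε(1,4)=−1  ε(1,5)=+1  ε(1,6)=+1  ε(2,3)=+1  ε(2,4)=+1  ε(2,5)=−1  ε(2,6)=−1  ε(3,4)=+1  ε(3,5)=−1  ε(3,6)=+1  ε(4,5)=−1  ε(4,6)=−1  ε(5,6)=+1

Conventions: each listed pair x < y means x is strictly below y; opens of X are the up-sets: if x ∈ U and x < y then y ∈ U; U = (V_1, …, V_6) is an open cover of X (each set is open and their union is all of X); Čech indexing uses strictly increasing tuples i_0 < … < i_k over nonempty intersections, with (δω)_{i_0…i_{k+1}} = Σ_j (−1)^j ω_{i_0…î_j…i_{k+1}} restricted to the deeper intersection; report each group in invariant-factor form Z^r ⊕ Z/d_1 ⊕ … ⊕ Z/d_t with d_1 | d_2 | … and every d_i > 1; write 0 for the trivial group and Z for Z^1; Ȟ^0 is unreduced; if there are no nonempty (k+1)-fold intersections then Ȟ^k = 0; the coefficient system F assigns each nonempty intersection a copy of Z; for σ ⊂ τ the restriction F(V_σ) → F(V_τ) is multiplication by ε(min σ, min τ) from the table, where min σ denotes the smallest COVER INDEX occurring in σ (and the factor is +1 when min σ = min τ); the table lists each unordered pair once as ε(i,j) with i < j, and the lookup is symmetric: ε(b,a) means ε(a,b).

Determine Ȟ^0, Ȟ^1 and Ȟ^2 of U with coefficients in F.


Ȟ^0 ≅ Z,  Ȟ^1 ≅ Z,  Ȟ^2 ≅ 0

nonempty intersections:
  V12={p4,p18} V16={p3,p22} V23={p6,p8} V34={p7,p15,p23} V45={p11} V56={p1,p2}
C dims 6,6; δ0: rk 5, SNF 1^5
Ȟ^0: (6−5)−0=1 ⇒ Z
Ȟ^1: (6−0)−5=1 ⇒ Z
Ȟ^2: (0−0)−0=0 ⇒ 0


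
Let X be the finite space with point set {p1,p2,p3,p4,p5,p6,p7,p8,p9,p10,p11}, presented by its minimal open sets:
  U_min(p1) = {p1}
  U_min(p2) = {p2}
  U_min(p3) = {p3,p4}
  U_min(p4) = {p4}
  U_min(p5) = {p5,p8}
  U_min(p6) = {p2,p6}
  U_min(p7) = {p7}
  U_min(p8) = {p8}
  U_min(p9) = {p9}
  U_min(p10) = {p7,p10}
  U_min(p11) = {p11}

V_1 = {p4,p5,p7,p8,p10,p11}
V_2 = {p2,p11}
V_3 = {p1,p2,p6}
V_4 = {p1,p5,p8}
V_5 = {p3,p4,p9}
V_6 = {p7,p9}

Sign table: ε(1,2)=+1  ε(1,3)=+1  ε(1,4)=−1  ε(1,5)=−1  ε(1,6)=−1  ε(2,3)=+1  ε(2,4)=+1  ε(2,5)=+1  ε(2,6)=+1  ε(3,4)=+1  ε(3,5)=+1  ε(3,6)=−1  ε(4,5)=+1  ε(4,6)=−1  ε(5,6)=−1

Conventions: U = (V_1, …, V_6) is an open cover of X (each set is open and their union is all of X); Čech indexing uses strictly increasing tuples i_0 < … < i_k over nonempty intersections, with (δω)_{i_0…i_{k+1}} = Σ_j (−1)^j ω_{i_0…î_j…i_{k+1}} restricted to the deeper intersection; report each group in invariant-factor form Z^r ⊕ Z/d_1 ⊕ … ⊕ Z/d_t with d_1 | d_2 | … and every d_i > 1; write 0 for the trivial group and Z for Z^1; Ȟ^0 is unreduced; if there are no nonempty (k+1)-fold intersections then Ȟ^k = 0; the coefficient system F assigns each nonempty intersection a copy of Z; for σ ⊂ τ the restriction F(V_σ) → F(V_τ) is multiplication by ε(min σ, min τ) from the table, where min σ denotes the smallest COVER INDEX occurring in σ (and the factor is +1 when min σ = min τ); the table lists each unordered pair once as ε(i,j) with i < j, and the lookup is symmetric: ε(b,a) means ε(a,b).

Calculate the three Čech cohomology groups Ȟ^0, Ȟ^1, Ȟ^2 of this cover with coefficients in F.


Ȟ^0 = 0, Ȟ^1 = Z ⊕ Z/2, Ȟ^2 = 0

nerve of the cover:
  V12={p11} V14={p5,p8} V15={p4} V16={p7} V23={p2} V34={p1} V56={p9}
C dims 6,7; δ0: rk 6, SNF 1^5·2
Ȟ^0 = (6 − 6) − 0 = 0, so Ȟ^0 ≅ 0
Ȟ^1 = (7 − 0) − 6 = 1 plus torsion [2], so Ȟ^1 ≅ Z ⊕ Z/2
Ȟ^2 = (0 − 0) − 0 = 0, so Ȟ^2 ≅ 0


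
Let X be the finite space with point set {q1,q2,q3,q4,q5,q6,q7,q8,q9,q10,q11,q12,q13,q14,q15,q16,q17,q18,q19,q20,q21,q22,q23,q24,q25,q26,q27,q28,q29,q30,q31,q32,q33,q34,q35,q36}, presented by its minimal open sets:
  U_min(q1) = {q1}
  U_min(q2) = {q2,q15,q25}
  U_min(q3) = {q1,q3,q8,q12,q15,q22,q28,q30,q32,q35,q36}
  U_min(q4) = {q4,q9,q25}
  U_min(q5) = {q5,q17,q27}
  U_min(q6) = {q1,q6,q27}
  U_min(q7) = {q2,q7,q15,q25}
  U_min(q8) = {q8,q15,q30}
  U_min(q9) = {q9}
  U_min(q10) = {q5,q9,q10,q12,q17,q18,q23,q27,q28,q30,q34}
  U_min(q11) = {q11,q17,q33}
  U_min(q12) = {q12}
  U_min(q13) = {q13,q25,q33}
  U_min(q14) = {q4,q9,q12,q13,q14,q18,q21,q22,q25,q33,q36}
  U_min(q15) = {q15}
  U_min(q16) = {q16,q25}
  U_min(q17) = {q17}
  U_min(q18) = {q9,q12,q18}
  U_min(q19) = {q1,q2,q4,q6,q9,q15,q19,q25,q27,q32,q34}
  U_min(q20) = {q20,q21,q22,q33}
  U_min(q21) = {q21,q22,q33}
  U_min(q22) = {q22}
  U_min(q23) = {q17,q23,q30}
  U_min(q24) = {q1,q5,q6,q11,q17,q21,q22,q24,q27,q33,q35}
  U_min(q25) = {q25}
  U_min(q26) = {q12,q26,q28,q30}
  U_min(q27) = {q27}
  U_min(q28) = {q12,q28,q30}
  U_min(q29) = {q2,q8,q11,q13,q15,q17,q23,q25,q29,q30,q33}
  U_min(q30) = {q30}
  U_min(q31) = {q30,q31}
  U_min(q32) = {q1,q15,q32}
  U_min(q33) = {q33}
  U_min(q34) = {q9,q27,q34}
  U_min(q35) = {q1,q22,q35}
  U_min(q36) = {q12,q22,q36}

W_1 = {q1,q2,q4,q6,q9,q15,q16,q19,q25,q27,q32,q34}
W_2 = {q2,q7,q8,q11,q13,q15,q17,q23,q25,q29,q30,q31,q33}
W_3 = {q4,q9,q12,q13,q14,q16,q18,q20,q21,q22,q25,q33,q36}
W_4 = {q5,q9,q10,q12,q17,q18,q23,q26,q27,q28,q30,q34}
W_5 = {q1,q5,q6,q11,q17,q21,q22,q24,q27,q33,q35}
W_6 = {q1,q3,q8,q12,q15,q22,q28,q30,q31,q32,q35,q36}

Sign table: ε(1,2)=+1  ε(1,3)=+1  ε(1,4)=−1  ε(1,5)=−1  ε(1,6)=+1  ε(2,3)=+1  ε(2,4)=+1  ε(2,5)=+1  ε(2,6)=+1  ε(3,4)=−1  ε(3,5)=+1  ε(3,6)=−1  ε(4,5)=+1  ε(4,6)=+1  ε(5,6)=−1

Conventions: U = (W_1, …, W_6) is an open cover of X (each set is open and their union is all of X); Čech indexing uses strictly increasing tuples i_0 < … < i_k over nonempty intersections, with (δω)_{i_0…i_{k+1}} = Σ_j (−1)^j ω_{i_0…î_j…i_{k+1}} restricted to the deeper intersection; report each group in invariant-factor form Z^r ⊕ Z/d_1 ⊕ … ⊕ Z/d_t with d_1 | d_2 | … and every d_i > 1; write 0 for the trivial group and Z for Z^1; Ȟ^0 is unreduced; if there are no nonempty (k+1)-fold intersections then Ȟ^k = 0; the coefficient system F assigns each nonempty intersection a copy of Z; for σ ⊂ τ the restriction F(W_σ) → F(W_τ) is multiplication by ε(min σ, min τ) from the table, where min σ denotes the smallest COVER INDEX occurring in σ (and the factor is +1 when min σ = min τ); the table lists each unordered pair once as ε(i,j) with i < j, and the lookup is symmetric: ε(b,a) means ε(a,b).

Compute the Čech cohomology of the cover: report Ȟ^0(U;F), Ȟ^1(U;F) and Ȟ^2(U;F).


nonempty intersections:
  W12={q2,q15,q25} W13={q4,q9,q16,q25} W14={q9,q27,q34} W15={q1,q6,q27} W16={q1,q15,q32} W23={q13,q25,q33} W24={q17,q23,q30} W25={q11,q17,q33} W26={q8,q15,q30,q31} W34={q9,q12,q18} W35={q21,q22,q33} W36={q12,q22,q36} W45={q5,q17,q27} W46={q12,q28,q30} W56={q1,q22,q35}
  W123={q25} W126={q15} W134={q9} W145={q27} W156={q1} W235={q33} W245={q17} W246={q30} W346={q12} W356={q22}
C dims 6,15,10; δ0: rk 6, SNF 1^5·2; δ1: rk 9, SNF 1^9
Ȟ^0: (6−6)−0=0 ⇒ 0
Ȟ^1: (15−9)−6=0 plus torsion [2] ⇒ Z/2
Ȟ^2: (10−0)−9=1 ⇒ Z

Ȟ^0(U;F) ≅ 0, Ȟ^1(U;F) ≅ Z/2 and Ȟ^2(U;F) ≅ Z
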